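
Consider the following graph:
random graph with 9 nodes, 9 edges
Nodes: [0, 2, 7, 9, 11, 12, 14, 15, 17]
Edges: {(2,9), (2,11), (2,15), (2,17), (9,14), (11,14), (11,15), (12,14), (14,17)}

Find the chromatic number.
Clique number ω(G) = 3 (lower bound: χ ≥ ω).
The clique on [2, 11, 15] has size 3, forcing χ ≥ 3, and the coloring below uses 3 colors, so χ(G) = 3.
A valid 3-coloring: color 1: [0, 2, 7, 14]; color 2: [9, 11, 12, 17]; color 3: [15].

χ(G) = 3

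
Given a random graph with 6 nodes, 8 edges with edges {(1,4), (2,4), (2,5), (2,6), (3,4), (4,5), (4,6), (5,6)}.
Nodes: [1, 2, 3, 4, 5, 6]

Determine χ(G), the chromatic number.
Clique number ω(G) = 4 (lower bound: χ ≥ ω).
The clique on [2, 4, 5, 6] has size 4, forcing χ ≥ 4, and the coloring below uses 4 colors, so χ(G) = 4.
A valid 4-coloring: color 1: [4]; color 2: [1, 2, 3]; color 3: [6]; color 4: [5].

χ(G) = 4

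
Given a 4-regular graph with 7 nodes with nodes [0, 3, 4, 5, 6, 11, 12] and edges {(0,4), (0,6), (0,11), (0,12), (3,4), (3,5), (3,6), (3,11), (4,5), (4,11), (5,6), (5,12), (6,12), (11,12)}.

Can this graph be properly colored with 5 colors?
Yes, G is 5-colorable

A valid 5-coloring: color 1: [4, 12]; color 2: [6, 11]; color 3: [0, 3]; color 4: [5].
(χ(G) = 4 ≤ 5.)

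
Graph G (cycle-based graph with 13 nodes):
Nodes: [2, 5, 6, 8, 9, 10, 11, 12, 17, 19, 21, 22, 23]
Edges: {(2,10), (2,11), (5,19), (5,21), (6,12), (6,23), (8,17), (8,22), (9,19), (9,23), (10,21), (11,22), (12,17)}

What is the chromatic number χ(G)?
χ(G) = 3

Clique number ω(G) = 2 (lower bound: χ ≥ ω).
Odd cycle [10, 2, 11, 22, 8, 17, 12, 6, 23, 9, 19, 5, 21] needs 3 colors (χ ≥ 3).
The coloring below uses 3 colors, so χ(G) = 3.
A valid 3-coloring: color 1: [5, 8, 10, 11, 12, 23]; color 2: [2, 6, 9, 17, 21, 22]; color 3: [19].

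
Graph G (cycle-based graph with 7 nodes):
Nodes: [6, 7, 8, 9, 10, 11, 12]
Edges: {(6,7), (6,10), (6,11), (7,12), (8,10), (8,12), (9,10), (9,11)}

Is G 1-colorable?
No, G is not 1-colorable

Edge (8,10) forces its endpoints to differ, so 1 color is not enough.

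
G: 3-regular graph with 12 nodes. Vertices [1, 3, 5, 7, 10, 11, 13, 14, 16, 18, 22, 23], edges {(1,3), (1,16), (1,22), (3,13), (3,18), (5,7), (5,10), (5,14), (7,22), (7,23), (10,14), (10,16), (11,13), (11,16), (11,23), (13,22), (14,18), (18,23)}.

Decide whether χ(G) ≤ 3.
Yes, G is 3-colorable

A valid 3-coloring: color 1: [1, 7, 10, 11, 18]; color 2: [3, 14, 16, 22, 23]; color 3: [5, 13].
(χ(G) = 3 ≤ 3.)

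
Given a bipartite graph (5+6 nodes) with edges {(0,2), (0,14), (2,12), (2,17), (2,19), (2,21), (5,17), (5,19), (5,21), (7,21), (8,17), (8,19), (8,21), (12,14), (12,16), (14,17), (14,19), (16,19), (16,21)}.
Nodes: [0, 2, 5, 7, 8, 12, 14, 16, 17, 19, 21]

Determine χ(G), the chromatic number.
Clique number ω(G) = 2 (lower bound: χ ≥ ω).
The graph is bipartite (no odd cycle), so 2 colors suffice: χ(G) = 2.
A valid 2-coloring: color 1: [0, 12, 17, 19, 21]; color 2: [2, 5, 7, 8, 14, 16].

χ(G) = 2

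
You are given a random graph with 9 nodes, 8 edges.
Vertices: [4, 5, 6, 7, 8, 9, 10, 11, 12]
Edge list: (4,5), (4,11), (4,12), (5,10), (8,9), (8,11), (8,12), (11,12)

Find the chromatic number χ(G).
χ(G) = 3

Clique number ω(G) = 3 (lower bound: χ ≥ ω).
The clique on [4, 11, 12] has size 3, forcing χ ≥ 3, and the coloring below uses 3 colors, so χ(G) = 3.
A valid 3-coloring: color 1: [5, 6, 7, 9, 12]; color 2: [10, 11]; color 3: [4, 8].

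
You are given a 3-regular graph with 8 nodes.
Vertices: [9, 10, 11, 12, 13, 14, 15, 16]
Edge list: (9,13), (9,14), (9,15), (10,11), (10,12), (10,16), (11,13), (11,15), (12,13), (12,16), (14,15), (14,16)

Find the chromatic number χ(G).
χ(G) = 3

Clique number ω(G) = 3 (lower bound: χ ≥ ω).
The clique on [9, 14, 15] has size 3, forcing χ ≥ 3, and the coloring below uses 3 colors, so χ(G) = 3.
A valid 3-coloring: color 1: [9, 11, 16]; color 2: [12, 15]; color 3: [10, 13, 14].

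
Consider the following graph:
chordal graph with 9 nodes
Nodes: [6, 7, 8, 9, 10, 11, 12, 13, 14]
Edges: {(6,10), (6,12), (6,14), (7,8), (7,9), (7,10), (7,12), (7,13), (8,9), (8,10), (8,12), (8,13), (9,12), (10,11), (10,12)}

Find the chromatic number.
Clique number ω(G) = 4 (lower bound: χ ≥ ω).
The clique on [7, 8, 9, 12] has size 4, forcing χ ≥ 4, and the coloring below uses 4 colors, so χ(G) = 4.
A valid 4-coloring: color 1: [9, 10, 13, 14]; color 2: [11, 12]; color 3: [6, 8]; color 4: [7].

χ(G) = 4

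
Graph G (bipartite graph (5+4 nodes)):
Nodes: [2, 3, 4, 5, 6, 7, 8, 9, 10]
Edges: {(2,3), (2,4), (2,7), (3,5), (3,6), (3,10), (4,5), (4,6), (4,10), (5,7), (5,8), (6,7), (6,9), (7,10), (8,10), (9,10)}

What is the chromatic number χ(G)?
χ(G) = 2

Clique number ω(G) = 2 (lower bound: χ ≥ ω).
The graph is bipartite (no odd cycle), so 2 colors suffice: χ(G) = 2.
A valid 2-coloring: color 1: [2, 5, 6, 10]; color 2: [3, 4, 7, 8, 9].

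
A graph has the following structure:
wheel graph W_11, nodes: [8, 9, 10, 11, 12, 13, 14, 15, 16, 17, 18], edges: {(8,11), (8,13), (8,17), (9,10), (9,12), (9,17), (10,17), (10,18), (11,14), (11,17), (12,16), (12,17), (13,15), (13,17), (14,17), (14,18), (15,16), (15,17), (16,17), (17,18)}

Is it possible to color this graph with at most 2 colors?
The clique on vertices [8, 11, 17] has size 3 > 2, so it alone needs 3 colors.

No, G is not 2-colorable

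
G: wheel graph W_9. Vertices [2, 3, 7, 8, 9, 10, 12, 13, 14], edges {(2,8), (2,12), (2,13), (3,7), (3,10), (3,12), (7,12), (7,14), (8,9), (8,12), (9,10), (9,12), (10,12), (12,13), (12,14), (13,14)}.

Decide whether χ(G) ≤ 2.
No, G is not 2-colorable

The clique on vertices [2, 8, 12] has size 3 > 2, so it alone needs 3 colors.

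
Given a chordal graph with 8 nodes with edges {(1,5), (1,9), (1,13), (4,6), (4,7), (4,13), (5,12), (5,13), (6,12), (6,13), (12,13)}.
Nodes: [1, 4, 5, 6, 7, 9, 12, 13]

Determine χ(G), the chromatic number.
χ(G) = 3

Clique number ω(G) = 3 (lower bound: χ ≥ ω).
The clique on [4, 6, 13] has size 3, forcing χ ≥ 3, and the coloring below uses 3 colors, so χ(G) = 3.
A valid 3-coloring: color 1: [7, 9, 13]; color 2: [1, 4, 12]; color 3: [5, 6].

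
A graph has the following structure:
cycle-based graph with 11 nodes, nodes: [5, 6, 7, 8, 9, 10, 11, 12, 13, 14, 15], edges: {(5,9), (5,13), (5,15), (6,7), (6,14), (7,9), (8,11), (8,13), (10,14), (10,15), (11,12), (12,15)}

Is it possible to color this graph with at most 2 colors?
No, G is not 2-colorable

Odd cycle [9, 7, 6, 14, 10, 15, 5] needs 3 colors (χ ≥ 3).
Hence χ(G) ≥ 3 > 2, so no proper 2-coloring exists.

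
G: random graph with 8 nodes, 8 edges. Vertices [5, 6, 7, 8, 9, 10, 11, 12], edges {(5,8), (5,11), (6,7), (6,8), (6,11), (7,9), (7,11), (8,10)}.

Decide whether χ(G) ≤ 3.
Yes, G is 3-colorable

A valid 3-coloring: color 1: [8, 9, 11, 12]; color 2: [5, 6, 10]; color 3: [7].
(χ(G) = 3 ≤ 3.)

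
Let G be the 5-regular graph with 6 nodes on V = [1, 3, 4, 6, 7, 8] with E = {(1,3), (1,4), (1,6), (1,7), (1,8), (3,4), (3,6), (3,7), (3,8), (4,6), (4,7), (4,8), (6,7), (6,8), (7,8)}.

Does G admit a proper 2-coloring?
No, G is not 2-colorable

The clique on vertices [1, 3, 4, 6, 7, 8] has size 6 > 2, so it alone needs 6 colors.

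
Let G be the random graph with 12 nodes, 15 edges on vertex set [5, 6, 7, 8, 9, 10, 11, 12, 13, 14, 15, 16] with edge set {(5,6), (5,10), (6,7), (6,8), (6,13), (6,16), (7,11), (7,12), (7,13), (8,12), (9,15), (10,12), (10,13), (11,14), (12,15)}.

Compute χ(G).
χ(G) = 3

Clique number ω(G) = 3 (lower bound: χ ≥ ω).
The clique on [6, 7, 13] has size 3, forcing χ ≥ 3, and the coloring below uses 3 colors, so χ(G) = 3.
A valid 3-coloring: color 1: [6, 9, 11, 12]; color 2: [7, 8, 10, 14, 15, 16]; color 3: [5, 13].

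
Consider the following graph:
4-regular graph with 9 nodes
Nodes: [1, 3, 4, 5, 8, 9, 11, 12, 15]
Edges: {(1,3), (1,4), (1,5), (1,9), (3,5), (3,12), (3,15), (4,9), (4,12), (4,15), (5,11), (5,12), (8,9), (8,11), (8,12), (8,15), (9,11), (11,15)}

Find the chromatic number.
χ(G) = 3

Clique number ω(G) = 3 (lower bound: χ ≥ ω).
The clique on [1, 4, 9] has size 3, forcing χ ≥ 3, and the coloring below uses 3 colors, so χ(G) = 3.
A valid 3-coloring: color 1: [3, 4, 8]; color 2: [1, 11, 12]; color 3: [5, 9, 15].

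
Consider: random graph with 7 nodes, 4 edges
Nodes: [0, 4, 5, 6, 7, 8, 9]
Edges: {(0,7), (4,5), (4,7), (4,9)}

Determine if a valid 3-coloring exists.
Yes, G is 3-colorable

A valid 3-coloring: color 1: [0, 4, 6, 8]; color 2: [5, 7, 9].
(χ(G) = 2 ≤ 3.)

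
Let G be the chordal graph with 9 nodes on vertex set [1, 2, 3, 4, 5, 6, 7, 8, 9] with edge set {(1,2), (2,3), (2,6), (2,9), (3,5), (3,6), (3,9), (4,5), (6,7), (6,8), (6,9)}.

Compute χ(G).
Clique number ω(G) = 4 (lower bound: χ ≥ ω).
The clique on [2, 3, 6, 9] has size 4, forcing χ ≥ 4, and the coloring below uses 4 colors, so χ(G) = 4.
A valid 4-coloring: color 1: [1, 5, 6]; color 2: [2, 4, 7, 8]; color 3: [3]; color 4: [9].

χ(G) = 4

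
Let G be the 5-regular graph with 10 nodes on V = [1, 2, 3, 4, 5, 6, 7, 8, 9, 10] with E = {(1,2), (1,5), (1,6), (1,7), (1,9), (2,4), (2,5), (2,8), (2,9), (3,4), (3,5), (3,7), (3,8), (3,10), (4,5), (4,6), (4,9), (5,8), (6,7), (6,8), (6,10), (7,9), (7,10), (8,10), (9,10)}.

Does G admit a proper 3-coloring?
Suppose a proper 3-coloring c exists. The clique [1, 2, 5] takes 3 distinct colors; by symmetry let c(1) = 1, c(2) = 2, c(5) = 3.
- Vertex 4: neighbors [2, 5] already have colors [2, 3] ⇒ c(4) = 1.
- Vertex 3: neighbors [4, 5] already have colors [1, 3] ⇒ c(3) = 2.
- Vertex 7: neighbors [1, 3] already have colors [1, 2] ⇒ c(7) = 3.
- Vertex 9: neighbors [1, 2, 7] already have colors [1, 2, 3] — all 3 colors blocked. Contradiction.
The forced assignments end in a contradiction, so G has no proper 3-coloring (χ ≥ 4).

No, G is not 3-colorable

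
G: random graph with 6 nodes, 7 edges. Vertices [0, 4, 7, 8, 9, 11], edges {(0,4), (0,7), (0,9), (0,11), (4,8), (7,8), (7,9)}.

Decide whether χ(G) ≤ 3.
Yes, G is 3-colorable

A valid 3-coloring: color 1: [0, 8]; color 2: [4, 7, 11]; color 3: [9].
(χ(G) = 3 ≤ 3.)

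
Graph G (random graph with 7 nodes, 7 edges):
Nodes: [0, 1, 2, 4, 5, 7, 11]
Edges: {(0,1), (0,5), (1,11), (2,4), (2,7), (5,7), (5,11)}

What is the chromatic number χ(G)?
Clique number ω(G) = 2 (lower bound: χ ≥ ω).
The graph is bipartite (no odd cycle), so 2 colors suffice: χ(G) = 2.
A valid 2-coloring: color 1: [1, 2, 5]; color 2: [0, 4, 7, 11].

χ(G) = 2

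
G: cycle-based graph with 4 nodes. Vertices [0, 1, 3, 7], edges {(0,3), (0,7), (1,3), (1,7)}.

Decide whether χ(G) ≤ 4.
A valid 4-coloring: color 1: [0, 1]; color 2: [3, 7].
(χ(G) = 2 ≤ 4.)

Yes, G is 4-colorable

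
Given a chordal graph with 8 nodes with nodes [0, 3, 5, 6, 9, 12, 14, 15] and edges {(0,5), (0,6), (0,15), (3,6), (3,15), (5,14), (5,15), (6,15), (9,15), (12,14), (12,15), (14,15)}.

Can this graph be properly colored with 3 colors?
Yes, G is 3-colorable

A valid 3-coloring: color 1: [15]; color 2: [5, 6, 9, 12]; color 3: [0, 3, 14].
(χ(G) = 3 ≤ 3.)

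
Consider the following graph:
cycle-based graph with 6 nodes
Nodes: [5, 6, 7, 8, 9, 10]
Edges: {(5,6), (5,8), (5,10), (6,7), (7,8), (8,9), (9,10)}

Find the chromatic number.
χ(G) = 2

Clique number ω(G) = 2 (lower bound: χ ≥ ω).
The graph is bipartite (no odd cycle), so 2 colors suffice: χ(G) = 2.
A valid 2-coloring: color 1: [6, 8, 10]; color 2: [5, 7, 9].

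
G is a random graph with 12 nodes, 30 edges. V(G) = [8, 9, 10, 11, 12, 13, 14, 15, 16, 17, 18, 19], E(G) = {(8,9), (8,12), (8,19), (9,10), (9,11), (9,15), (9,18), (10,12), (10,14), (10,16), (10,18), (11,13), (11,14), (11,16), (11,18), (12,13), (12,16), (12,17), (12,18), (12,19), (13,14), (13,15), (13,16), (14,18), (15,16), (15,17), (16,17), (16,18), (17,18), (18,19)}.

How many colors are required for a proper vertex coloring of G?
χ(G) = 4

Clique number ω(G) = 4 (lower bound: χ ≥ ω).
The clique on [12, 16, 17, 18] has size 4, forcing χ ≥ 4, and the coloring below uses 4 colors, so χ(G) = 4.
A valid 4-coloring: color 1: [8, 13, 18]; color 2: [9, 14, 16, 19]; color 3: [11, 12, 15]; color 4: [10, 17].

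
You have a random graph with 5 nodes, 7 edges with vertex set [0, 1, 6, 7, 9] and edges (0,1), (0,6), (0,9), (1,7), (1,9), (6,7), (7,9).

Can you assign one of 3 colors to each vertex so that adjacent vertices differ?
Yes, G is 3-colorable

A valid 3-coloring: color 1: [6, 9]; color 2: [0, 7]; color 3: [1].
(χ(G) = 3 ≤ 3.)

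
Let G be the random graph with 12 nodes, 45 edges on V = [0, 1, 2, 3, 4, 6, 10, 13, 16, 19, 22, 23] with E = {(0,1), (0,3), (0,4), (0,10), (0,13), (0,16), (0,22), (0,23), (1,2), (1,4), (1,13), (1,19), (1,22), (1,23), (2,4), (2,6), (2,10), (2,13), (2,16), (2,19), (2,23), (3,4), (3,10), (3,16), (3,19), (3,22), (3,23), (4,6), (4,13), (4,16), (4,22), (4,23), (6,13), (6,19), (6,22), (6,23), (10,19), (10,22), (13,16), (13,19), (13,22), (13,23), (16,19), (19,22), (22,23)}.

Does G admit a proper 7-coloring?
A valid 7-coloring: color 1: [2, 22]; color 2: [4, 19]; color 3: [3, 13]; color 4: [10, 16, 23]; color 5: [0, 6]; color 6: [1].
(χ(G) = 6 ≤ 7.)

Yes, G is 7-colorable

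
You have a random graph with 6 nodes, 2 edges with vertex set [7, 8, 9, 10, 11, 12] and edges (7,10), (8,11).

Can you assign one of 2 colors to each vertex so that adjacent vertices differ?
A valid 2-coloring: color 1: [8, 9, 10, 12]; color 2: [7, 11].
(χ(G) = 2 ≤ 2.)

Yes, G is 2-colorable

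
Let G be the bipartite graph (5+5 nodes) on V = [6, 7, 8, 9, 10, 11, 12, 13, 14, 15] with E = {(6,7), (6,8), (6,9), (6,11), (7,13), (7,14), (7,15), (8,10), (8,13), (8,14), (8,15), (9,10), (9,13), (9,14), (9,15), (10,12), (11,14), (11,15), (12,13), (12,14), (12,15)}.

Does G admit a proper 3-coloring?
Yes, G is 3-colorable

A valid 3-coloring: color 1: [6, 10, 13, 14, 15]; color 2: [7, 8, 9, 11, 12].
(χ(G) = 2 ≤ 3.)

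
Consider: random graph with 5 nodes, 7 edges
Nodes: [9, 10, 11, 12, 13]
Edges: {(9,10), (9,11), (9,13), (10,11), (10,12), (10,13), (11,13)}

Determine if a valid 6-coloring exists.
Yes, G is 6-colorable

A valid 6-coloring: color 1: [10]; color 2: [9, 12]; color 3: [13]; color 4: [11].
(χ(G) = 4 ≤ 6.)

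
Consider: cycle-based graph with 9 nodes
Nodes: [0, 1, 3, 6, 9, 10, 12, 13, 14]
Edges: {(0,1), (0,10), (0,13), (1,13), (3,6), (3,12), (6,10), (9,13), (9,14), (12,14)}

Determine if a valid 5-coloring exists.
A valid 5-coloring: color 1: [3, 10, 13, 14]; color 2: [0, 6, 9, 12]; color 3: [1].
(χ(G) = 3 ≤ 5.)

Yes, G is 5-colorable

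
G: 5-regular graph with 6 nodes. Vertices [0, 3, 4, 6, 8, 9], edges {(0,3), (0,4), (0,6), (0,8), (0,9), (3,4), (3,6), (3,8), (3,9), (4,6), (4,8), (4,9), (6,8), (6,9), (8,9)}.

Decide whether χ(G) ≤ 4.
The clique on vertices [0, 3, 4, 6, 8, 9] has size 6 > 4, so it alone needs 6 colors.

No, G is not 4-colorable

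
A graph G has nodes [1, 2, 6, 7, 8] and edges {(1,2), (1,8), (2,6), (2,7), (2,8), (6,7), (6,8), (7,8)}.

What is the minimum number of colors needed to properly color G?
Clique number ω(G) = 4 (lower bound: χ ≥ ω).
The clique on [2, 6, 7, 8] has size 4, forcing χ ≥ 4, and the coloring below uses 4 colors, so χ(G) = 4.
A valid 4-coloring: color 1: [2]; color 2: [8]; color 3: [1, 6]; color 4: [7].

χ(G) = 4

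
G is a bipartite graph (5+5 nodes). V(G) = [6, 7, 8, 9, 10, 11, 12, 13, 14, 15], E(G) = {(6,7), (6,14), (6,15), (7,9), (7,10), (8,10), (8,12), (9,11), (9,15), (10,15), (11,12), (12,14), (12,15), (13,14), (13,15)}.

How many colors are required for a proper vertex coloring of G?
χ(G) = 2

Clique number ω(G) = 2 (lower bound: χ ≥ ω).
The graph is bipartite (no odd cycle), so 2 colors suffice: χ(G) = 2.
A valid 2-coloring: color 1: [7, 8, 11, 14, 15]; color 2: [6, 9, 10, 12, 13].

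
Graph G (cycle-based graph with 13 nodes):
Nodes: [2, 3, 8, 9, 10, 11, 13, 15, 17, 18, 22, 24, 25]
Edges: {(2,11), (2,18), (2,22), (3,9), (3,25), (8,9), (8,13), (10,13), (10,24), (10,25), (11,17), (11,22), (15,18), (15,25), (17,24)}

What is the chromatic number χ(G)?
Clique number ω(G) = 3 (lower bound: χ ≥ ω).
The clique on [2, 11, 22] has size 3, forcing χ ≥ 3, and the coloring below uses 3 colors, so χ(G) = 3.
A valid 3-coloring: color 1: [2, 3, 8, 10, 15, 17]; color 2: [9, 11, 13, 18, 24, 25]; color 3: [22].

χ(G) = 3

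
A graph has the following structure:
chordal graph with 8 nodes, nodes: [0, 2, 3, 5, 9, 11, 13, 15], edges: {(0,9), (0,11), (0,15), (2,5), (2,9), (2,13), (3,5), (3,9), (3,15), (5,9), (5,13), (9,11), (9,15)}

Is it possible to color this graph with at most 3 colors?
Yes, G is 3-colorable

A valid 3-coloring: color 1: [9, 13]; color 2: [5, 11, 15]; color 3: [0, 2, 3].
(χ(G) = 3 ≤ 3.)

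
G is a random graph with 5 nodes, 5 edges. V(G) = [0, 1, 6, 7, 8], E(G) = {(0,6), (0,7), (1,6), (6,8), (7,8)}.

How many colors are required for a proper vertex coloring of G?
Clique number ω(G) = 2 (lower bound: χ ≥ ω).
The graph is bipartite (no odd cycle), so 2 colors suffice: χ(G) = 2.
A valid 2-coloring: color 1: [6, 7]; color 2: [0, 1, 8].

χ(G) = 2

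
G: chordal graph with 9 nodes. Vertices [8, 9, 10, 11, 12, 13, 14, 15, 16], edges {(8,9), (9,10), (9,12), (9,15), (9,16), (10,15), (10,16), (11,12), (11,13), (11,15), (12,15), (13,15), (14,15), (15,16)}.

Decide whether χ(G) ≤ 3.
No, G is not 3-colorable

The clique on vertices [9, 10, 15, 16] has size 4 > 3, so it alone needs 4 colors.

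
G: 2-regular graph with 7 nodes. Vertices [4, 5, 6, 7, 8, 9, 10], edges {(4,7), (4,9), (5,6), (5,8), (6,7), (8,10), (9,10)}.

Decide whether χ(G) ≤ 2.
Odd cycle [7, 4, 9, 10, 8, 5, 6] needs 3 colors (χ ≥ 3).
Hence χ(G) ≥ 3 > 2, so no proper 2-coloring exists.

No, G is not 2-colorable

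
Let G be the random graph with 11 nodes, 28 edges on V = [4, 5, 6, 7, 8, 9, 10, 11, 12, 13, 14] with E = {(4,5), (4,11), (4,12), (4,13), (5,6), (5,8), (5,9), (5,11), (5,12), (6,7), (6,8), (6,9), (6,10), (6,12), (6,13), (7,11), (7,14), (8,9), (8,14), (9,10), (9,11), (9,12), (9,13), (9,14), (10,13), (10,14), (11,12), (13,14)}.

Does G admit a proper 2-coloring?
The clique on vertices [5, 9, 11, 12] has size 4 > 2, so it alone needs 4 colors.

No, G is not 2-colorable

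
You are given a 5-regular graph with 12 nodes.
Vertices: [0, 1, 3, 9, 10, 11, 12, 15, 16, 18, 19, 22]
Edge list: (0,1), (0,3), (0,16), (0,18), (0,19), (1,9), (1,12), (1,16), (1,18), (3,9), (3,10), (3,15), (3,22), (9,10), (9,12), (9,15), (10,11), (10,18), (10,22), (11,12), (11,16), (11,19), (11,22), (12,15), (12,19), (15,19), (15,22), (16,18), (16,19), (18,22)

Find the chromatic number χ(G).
χ(G) = 4

Clique number ω(G) = 4 (lower bound: χ ≥ ω).
The clique on [0, 1, 16, 18] has size 4, forcing χ ≥ 4, and the coloring below uses 4 colors, so χ(G) = 4.
A valid 4-coloring: color 1: [1, 3, 11]; color 2: [0, 10, 15]; color 3: [12, 16, 22]; color 4: [9, 18, 19].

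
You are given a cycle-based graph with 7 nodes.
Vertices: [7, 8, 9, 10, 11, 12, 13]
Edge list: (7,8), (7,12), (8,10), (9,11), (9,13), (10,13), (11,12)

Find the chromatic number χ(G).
χ(G) = 3

Clique number ω(G) = 2 (lower bound: χ ≥ ω).
Odd cycle [9, 11, 12, 7, 8, 10, 13] needs 3 colors (χ ≥ 3).
The coloring below uses 3 colors, so χ(G) = 3.
A valid 3-coloring: color 1: [9, 10, 12]; color 2: [7, 11, 13]; color 3: [8].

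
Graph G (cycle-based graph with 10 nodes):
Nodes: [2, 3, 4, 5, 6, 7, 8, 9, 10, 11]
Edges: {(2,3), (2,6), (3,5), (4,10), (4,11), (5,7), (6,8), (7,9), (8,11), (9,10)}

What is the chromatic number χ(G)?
χ(G) = 2

Clique number ω(G) = 2 (lower bound: χ ≥ ω).
The graph is bipartite (no odd cycle), so 2 colors suffice: χ(G) = 2.
A valid 2-coloring: color 1: [2, 4, 5, 8, 9]; color 2: [3, 6, 7, 10, 11].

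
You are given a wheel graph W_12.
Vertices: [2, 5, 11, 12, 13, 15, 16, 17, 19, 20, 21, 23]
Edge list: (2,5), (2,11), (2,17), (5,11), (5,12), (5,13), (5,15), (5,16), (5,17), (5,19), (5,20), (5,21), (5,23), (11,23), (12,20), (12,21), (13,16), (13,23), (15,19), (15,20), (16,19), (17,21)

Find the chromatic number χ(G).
χ(G) = 4

Clique number ω(G) = 3 (lower bound: χ ≥ ω).
Odd cycle [20, 15, 19, 16, 13, 23, 11, 2, 17, 21, 12] needs 3 colors (χ ≥ 3).
Vertex 5 is adjacent to every vertex of [2, 11, 12, 13, 15, 16, 17, 19, 20, 21, 23], which already need 3 colors among themselves, so 5 needs a new color (χ ≥ 4).
The coloring below uses 4 colors, so χ(G) = 4.
A valid 4-coloring: color 1: [5]; color 2: [11, 13, 19, 20, 21]; color 3: [2, 12, 15, 16, 23]; color 4: [17].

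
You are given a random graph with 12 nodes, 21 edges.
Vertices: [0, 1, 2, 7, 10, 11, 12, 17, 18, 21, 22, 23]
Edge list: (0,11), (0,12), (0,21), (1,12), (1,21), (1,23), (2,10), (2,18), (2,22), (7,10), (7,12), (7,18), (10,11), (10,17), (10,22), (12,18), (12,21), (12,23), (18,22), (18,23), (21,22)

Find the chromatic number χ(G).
χ(G) = 3

Clique number ω(G) = 3 (lower bound: χ ≥ ω).
The clique on [2, 10, 22] has size 3, forcing χ ≥ 3, and the coloring below uses 3 colors, so χ(G) = 3.
A valid 3-coloring: color 1: [11, 12, 17, 22]; color 2: [0, 1, 10, 18]; color 3: [2, 7, 21, 23].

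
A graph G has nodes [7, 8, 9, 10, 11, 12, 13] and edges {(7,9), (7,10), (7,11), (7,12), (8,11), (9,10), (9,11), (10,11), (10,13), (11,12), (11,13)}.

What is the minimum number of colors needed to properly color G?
χ(G) = 4

Clique number ω(G) = 4 (lower bound: χ ≥ ω).
The clique on [7, 9, 10, 11] has size 4, forcing χ ≥ 4, and the coloring below uses 4 colors, so χ(G) = 4.
A valid 4-coloring: color 1: [11]; color 2: [7, 8, 13]; color 3: [10, 12]; color 4: [9].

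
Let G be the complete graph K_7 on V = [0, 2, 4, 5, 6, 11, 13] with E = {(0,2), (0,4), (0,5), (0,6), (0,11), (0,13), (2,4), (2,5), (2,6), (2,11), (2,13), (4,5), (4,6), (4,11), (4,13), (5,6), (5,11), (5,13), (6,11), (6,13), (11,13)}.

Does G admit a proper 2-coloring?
The clique on vertices [0, 2, 4, 5, 6, 11, 13] has size 7 > 2, so it alone needs 7 colors.

No, G is not 2-colorable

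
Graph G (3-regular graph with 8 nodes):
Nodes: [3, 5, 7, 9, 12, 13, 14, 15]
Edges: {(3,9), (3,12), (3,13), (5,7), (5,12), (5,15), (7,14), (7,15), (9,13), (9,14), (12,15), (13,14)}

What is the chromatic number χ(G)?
χ(G) = 3

Clique number ω(G) = 3 (lower bound: χ ≥ ω).
The clique on [3, 9, 13] has size 3, forcing χ ≥ 3, and the coloring below uses 3 colors, so χ(G) = 3.
A valid 3-coloring: color 1: [3, 14, 15]; color 2: [7, 12, 13]; color 3: [5, 9].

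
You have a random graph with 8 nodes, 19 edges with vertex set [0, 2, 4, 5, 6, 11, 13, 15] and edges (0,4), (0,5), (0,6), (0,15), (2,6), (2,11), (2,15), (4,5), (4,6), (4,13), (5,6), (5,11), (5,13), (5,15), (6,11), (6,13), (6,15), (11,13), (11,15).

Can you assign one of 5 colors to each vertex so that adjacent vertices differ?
Yes, G is 5-colorable

A valid 5-coloring: color 1: [6]; color 2: [2, 5]; color 3: [13, 15]; color 4: [0, 11]; color 5: [4].
(χ(G) = 5 ≤ 5.)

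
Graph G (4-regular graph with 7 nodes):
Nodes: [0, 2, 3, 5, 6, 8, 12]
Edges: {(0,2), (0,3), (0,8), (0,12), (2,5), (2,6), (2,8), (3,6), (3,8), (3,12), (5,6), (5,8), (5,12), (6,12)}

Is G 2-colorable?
No, G is not 2-colorable

The clique on vertices [0, 2, 8] has size 3 > 2, so it alone needs 3 colors.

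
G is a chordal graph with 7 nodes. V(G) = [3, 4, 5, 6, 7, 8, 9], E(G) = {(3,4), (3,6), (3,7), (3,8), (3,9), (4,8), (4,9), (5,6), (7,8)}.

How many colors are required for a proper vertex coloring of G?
Clique number ω(G) = 3 (lower bound: χ ≥ ω).
The clique on [3, 4, 8] has size 3, forcing χ ≥ 3, and the coloring below uses 3 colors, so χ(G) = 3.
A valid 3-coloring: color 1: [3, 5]; color 2: [6, 8, 9]; color 3: [4, 7].

χ(G) = 3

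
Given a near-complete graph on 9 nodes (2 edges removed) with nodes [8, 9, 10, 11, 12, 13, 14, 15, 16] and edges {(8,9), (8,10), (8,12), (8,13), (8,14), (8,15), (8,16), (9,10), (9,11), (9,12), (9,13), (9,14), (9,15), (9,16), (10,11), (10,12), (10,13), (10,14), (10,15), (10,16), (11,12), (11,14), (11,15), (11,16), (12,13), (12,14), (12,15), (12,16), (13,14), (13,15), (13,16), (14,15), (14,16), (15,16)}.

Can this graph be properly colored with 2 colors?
The clique on vertices [8, 9, 10, 12, 13, 14, 15, 16] has size 8 > 2, so it alone needs 8 colors.

No, G is not 2-colorable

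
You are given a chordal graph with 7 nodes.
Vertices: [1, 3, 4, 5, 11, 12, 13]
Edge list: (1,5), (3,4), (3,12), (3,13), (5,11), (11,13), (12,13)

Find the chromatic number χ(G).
Clique number ω(G) = 3 (lower bound: χ ≥ ω).
The clique on [3, 12, 13] has size 3, forcing χ ≥ 3, and the coloring below uses 3 colors, so χ(G) = 3.
A valid 3-coloring: color 1: [1, 3, 11]; color 2: [4, 5, 13]; color 3: [12].

χ(G) = 3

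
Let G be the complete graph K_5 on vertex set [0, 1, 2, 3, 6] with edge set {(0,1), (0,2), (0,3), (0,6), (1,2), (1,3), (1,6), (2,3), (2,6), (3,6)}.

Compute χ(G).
χ(G) = 5

Clique number ω(G) = 5 (lower bound: χ ≥ ω).
The clique on [0, 1, 2, 3, 6] has size 5, forcing χ ≥ 5, and the coloring below uses 5 colors, so χ(G) = 5.
A valid 5-coloring: color 1: [6]; color 2: [3]; color 3: [2]; color 4: [0]; color 5: [1].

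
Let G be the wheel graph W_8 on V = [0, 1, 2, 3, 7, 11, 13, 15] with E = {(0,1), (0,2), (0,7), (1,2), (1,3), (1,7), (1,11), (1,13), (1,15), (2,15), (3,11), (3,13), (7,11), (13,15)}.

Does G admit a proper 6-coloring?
Yes, G is 6-colorable

A valid 6-coloring: color 1: [1]; color 2: [2, 3, 7]; color 3: [0, 11, 13]; color 4: [15].
(χ(G) = 4 ≤ 6.)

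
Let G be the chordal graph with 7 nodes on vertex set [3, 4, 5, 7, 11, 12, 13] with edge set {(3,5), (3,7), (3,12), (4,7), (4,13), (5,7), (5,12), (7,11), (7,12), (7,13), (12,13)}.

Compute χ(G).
χ(G) = 4

Clique number ω(G) = 4 (lower bound: χ ≥ ω).
The clique on [3, 5, 7, 12] has size 4, forcing χ ≥ 4, and the coloring below uses 4 colors, so χ(G) = 4.
A valid 4-coloring: color 1: [7]; color 2: [4, 11, 12]; color 3: [5, 13]; color 4: [3].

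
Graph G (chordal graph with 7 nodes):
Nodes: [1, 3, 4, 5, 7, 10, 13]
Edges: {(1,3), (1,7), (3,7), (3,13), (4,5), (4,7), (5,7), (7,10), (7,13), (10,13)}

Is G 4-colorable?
Yes, G is 4-colorable

A valid 4-coloring: color 1: [7]; color 2: [1, 5, 13]; color 3: [3, 4, 10].
(χ(G) = 3 ≤ 4.)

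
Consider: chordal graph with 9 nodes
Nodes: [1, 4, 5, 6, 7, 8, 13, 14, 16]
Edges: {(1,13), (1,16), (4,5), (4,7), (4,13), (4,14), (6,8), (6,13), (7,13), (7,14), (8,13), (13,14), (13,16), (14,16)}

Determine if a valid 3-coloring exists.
No, G is not 3-colorable

The clique on vertices [4, 7, 13, 14] has size 4 > 3, so it alone needs 4 colors.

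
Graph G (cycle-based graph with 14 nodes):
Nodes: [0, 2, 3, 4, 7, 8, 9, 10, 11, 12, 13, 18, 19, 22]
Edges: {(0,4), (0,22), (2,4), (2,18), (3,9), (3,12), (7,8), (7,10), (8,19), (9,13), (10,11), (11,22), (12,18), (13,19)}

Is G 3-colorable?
A valid 3-coloring: color 1: [3, 4, 8, 10, 13, 18, 22]; color 2: [0, 2, 7, 9, 11, 12, 19].
(χ(G) = 2 ≤ 3.)

Yes, G is 3-colorable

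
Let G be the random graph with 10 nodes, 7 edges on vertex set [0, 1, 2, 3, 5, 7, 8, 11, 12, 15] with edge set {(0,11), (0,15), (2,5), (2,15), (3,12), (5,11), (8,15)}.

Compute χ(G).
Clique number ω(G) = 2 (lower bound: χ ≥ ω).
Odd cycle [0, 15, 2, 5, 11] needs 3 colors (χ ≥ 3).
The coloring below uses 3 colors, so χ(G) = 3.
A valid 3-coloring: color 1: [1, 5, 7, 12, 15]; color 2: [2, 3, 8, 11]; color 3: [0].

χ(G) = 3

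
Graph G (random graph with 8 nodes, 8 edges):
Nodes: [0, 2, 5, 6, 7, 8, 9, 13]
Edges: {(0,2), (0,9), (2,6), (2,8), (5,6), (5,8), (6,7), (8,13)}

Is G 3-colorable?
Yes, G is 3-colorable

A valid 3-coloring: color 1: [0, 6, 8]; color 2: [2, 5, 7, 9, 13].
(χ(G) = 2 ≤ 3.)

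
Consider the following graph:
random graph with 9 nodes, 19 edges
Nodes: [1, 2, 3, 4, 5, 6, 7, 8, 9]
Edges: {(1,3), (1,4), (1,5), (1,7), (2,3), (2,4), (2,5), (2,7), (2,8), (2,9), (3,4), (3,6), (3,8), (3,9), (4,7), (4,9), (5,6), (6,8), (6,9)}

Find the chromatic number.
χ(G) = 4

Clique number ω(G) = 4 (lower bound: χ ≥ ω).
The clique on [2, 3, 4, 9] has size 4, forcing χ ≥ 4, and the coloring below uses 4 colors, so χ(G) = 4.
A valid 4-coloring: color 1: [1, 2, 6]; color 2: [3, 5, 7]; color 3: [4, 8]; color 4: [9].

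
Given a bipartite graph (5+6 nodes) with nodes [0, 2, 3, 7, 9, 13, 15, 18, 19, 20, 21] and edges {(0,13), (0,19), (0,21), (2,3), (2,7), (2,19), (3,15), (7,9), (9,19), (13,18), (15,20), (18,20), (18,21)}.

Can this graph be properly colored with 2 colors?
Yes, G is 2-colorable

A valid 2-coloring: color 1: [0, 2, 9, 15, 18]; color 2: [3, 7, 13, 19, 20, 21].
(χ(G) = 2 ≤ 2.)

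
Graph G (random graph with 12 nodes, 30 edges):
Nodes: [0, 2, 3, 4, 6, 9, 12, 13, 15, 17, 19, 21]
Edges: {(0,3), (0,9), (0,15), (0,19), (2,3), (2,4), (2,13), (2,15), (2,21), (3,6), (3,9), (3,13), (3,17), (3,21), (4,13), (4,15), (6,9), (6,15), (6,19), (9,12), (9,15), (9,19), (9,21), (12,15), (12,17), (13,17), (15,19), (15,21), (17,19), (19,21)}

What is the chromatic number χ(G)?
χ(G) = 4

Clique number ω(G) = 4 (lower bound: χ ≥ ω).
The clique on [0, 9, 15, 19] has size 4, forcing χ ≥ 4, and the coloring below uses 4 colors, so χ(G) = 4.
A valid 4-coloring: color 1: [3, 15]; color 2: [2, 9, 17]; color 3: [12, 13, 19]; color 4: [0, 4, 6, 21].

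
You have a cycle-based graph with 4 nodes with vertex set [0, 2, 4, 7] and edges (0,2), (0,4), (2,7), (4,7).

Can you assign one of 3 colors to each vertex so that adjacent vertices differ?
A valid 3-coloring: color 1: [2, 4]; color 2: [0, 7].
(χ(G) = 2 ≤ 3.)

Yes, G is 3-colorable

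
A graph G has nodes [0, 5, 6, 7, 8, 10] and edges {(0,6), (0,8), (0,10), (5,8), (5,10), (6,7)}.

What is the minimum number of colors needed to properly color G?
χ(G) = 2

Clique number ω(G) = 2 (lower bound: χ ≥ ω).
The graph is bipartite (no odd cycle), so 2 colors suffice: χ(G) = 2.
A valid 2-coloring: color 1: [0, 5, 7]; color 2: [6, 8, 10].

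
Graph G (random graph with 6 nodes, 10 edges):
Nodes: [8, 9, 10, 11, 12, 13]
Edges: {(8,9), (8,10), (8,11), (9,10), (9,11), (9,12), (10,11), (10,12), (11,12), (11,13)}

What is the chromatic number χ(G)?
χ(G) = 4

Clique number ω(G) = 4 (lower bound: χ ≥ ω).
The clique on [8, 9, 10, 11] has size 4, forcing χ ≥ 4, and the coloring below uses 4 colors, so χ(G) = 4.
A valid 4-coloring: color 1: [11]; color 2: [9, 13]; color 3: [10]; color 4: [8, 12].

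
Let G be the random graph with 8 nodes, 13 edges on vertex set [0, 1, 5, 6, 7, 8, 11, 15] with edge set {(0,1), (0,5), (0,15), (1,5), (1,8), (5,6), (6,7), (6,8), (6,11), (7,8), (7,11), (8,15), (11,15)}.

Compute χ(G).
χ(G) = 3

Clique number ω(G) = 3 (lower bound: χ ≥ ω).
The clique on [0, 1, 5] has size 3, forcing χ ≥ 3, and the coloring below uses 3 colors, so χ(G) = 3.
A valid 3-coloring: color 1: [1, 6, 15]; color 2: [0, 8, 11]; color 3: [5, 7].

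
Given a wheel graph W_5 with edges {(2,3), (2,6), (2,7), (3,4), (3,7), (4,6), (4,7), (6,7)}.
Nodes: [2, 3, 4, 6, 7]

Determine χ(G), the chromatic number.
Clique number ω(G) = 3 (lower bound: χ ≥ ω).
The clique on [2, 3, 7] has size 3, forcing χ ≥ 3, and the coloring below uses 3 colors, so χ(G) = 3.
A valid 3-coloring: color 1: [7]; color 2: [2, 4]; color 3: [3, 6].

χ(G) = 3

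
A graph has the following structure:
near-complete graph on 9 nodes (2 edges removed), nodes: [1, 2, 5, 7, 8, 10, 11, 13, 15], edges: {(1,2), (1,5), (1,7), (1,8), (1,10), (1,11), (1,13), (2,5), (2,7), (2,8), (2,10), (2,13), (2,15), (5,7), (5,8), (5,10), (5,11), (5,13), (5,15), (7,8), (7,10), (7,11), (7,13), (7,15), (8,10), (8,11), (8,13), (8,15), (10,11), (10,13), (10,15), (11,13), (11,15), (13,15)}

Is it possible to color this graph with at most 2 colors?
No, G is not 2-colorable

The clique on vertices [1, 2, 5, 7, 8, 10, 13] has size 7 > 2, so it alone needs 7 colors.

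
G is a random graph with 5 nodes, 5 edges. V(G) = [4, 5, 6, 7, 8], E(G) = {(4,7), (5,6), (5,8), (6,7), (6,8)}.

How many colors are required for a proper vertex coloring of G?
Clique number ω(G) = 3 (lower bound: χ ≥ ω).
The clique on [5, 6, 8] has size 3, forcing χ ≥ 3, and the coloring below uses 3 colors, so χ(G) = 3.
A valid 3-coloring: color 1: [4, 6]; color 2: [7, 8]; color 3: [5].

χ(G) = 3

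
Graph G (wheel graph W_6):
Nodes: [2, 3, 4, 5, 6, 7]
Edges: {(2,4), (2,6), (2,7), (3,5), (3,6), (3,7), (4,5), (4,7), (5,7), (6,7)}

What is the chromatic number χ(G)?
χ(G) = 4

Clique number ω(G) = 3 (lower bound: χ ≥ ω).
Odd cycle [3, 5, 4, 2, 6] needs 3 colors (χ ≥ 3).
Vertex 7 is adjacent to every vertex of [2, 3, 4, 5, 6], which already need 3 colors among themselves, so 7 needs a new color (χ ≥ 4).
The coloring below uses 4 colors, so χ(G) = 4.
A valid 4-coloring: color 1: [7]; color 2: [2, 3]; color 3: [5, 6]; color 4: [4].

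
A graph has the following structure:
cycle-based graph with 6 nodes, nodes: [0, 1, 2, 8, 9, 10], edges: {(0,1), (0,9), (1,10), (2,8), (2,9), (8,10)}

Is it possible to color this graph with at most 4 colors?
Yes, G is 4-colorable

A valid 4-coloring: color 1: [0, 2, 10]; color 2: [1, 8, 9].
(χ(G) = 2 ≤ 4.)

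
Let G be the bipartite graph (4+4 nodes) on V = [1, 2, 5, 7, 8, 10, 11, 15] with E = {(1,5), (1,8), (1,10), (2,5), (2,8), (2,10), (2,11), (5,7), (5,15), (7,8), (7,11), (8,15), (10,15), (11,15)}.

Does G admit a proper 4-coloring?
Yes, G is 4-colorable

A valid 4-coloring: color 1: [1, 2, 7, 15]; color 2: [5, 8, 10, 11].
(χ(G) = 2 ≤ 4.)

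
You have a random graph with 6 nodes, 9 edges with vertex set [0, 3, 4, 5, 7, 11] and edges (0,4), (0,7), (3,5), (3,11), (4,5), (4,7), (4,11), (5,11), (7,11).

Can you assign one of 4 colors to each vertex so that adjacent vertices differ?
A valid 4-coloring: color 1: [0, 11]; color 2: [3, 4]; color 3: [5, 7].
(χ(G) = 3 ≤ 4.)

Yes, G is 4-colorable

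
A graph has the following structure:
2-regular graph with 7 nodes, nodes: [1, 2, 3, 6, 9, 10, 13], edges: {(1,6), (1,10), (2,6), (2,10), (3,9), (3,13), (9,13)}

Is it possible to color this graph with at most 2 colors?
The clique on vertices [3, 9, 13] has size 3 > 2, so it alone needs 3 colors.

No, G is not 2-colorable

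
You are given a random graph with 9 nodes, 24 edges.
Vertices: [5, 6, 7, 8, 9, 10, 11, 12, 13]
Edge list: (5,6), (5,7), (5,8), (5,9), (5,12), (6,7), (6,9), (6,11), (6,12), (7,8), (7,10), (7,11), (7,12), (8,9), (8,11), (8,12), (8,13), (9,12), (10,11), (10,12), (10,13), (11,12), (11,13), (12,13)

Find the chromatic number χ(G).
Clique number ω(G) = 4 (lower bound: χ ≥ ω).
The clique on [5, 8, 9, 12] has size 4, forcing χ ≥ 4, and the coloring below uses 4 colors, so χ(G) = 4.
A valid 4-coloring: color 1: [12]; color 2: [7, 9, 13]; color 3: [5, 11]; color 4: [6, 8, 10].

χ(G) = 4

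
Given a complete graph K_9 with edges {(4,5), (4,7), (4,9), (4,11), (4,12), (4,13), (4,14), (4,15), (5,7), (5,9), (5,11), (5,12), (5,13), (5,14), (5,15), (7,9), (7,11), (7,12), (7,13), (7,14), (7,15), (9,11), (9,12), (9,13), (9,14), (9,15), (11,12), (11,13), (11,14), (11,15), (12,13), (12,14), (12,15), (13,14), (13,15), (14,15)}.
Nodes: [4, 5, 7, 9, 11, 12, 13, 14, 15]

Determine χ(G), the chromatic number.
Clique number ω(G) = 9 (lower bound: χ ≥ ω).
The clique on [4, 5, 7, 9, 11, 12, 13, 14, 15] has size 9, forcing χ ≥ 9, and the coloring below uses 9 colors, so χ(G) = 9.
A valid 9-coloring: color 1: [5]; color 2: [9]; color 3: [7]; color 4: [11]; color 5: [14]; color 6: [13]; color 7: [4]; color 8: [12]; color 9: [15].

χ(G) = 9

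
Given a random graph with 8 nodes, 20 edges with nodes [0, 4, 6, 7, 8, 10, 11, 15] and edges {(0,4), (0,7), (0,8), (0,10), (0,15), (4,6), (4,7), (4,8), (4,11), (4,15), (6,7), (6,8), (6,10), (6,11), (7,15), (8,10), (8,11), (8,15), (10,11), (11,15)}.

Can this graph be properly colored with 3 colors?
The clique on vertices [6, 8, 10, 11] has size 4 > 3, so it alone needs 4 colors.

No, G is not 3-colorable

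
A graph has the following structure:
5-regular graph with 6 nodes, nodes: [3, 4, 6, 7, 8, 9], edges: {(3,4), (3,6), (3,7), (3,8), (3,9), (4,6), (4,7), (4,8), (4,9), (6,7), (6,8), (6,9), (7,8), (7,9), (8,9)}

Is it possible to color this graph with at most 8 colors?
Yes, G is 8-colorable

A valid 8-coloring: color 1: [9]; color 2: [6]; color 3: [8]; color 4: [4]; color 5: [3]; color 6: [7].
(χ(G) = 6 ≤ 8.)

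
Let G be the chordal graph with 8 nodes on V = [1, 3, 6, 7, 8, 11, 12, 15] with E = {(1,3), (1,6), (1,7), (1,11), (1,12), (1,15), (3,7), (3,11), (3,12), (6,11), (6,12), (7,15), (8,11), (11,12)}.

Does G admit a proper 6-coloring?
Yes, G is 6-colorable

A valid 6-coloring: color 1: [1, 8]; color 2: [7, 11]; color 3: [3, 6, 15]; color 4: [12].
(χ(G) = 4 ≤ 6.)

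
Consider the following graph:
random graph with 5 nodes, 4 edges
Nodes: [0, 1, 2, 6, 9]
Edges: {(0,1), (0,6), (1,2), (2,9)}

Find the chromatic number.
χ(G) = 2

Clique number ω(G) = 2 (lower bound: χ ≥ ω).
The graph is bipartite (no odd cycle), so 2 colors suffice: χ(G) = 2.
A valid 2-coloring: color 1: [0, 2]; color 2: [1, 6, 9].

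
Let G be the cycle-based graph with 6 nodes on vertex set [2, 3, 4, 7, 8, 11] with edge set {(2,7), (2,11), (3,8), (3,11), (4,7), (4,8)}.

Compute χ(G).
Clique number ω(G) = 2 (lower bound: χ ≥ ω).
The graph is bipartite (no odd cycle), so 2 colors suffice: χ(G) = 2.
A valid 2-coloring: color 1: [2, 3, 4]; color 2: [7, 8, 11].

χ(G) = 2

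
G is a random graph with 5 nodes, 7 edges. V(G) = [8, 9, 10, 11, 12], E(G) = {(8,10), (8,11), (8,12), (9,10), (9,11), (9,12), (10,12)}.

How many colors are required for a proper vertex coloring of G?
χ(G) = 3

Clique number ω(G) = 3 (lower bound: χ ≥ ω).
The clique on [8, 10, 12] has size 3, forcing χ ≥ 3, and the coloring below uses 3 colors, so χ(G) = 3.
A valid 3-coloring: color 1: [8, 9]; color 2: [11, 12]; color 3: [10].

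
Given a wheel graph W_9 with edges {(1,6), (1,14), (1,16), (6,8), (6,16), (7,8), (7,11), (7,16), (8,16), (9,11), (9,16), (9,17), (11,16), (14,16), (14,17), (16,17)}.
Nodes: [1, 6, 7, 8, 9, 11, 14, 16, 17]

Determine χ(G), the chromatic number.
χ(G) = 3

Clique number ω(G) = 3 (lower bound: χ ≥ ω).
The clique on [1, 6, 16] has size 3, forcing χ ≥ 3, and the coloring below uses 3 colors, so χ(G) = 3.
A valid 3-coloring: color 1: [16]; color 2: [6, 7, 9, 14]; color 3: [1, 8, 11, 17].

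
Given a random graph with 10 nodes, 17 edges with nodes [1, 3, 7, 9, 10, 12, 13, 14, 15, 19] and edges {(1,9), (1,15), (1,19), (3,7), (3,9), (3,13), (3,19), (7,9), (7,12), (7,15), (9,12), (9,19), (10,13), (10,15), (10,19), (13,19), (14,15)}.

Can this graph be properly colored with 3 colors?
A valid 3-coloring: color 1: [9, 13, 15]; color 2: [7, 14, 19]; color 3: [1, 3, 10, 12].
(χ(G) = 3 ≤ 3.)

Yes, G is 3-colorable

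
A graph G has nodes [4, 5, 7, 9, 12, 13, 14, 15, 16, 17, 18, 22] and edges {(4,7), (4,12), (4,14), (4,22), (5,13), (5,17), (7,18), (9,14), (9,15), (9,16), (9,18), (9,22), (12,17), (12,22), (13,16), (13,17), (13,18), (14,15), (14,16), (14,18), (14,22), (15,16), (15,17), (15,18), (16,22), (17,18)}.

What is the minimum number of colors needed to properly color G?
Clique number ω(G) = 4 (lower bound: χ ≥ ω).
The clique on [9, 14, 16, 22] has size 4, forcing χ ≥ 4, and the coloring below uses 4 colors, so χ(G) = 4.
A valid 4-coloring: color 1: [4, 5, 16, 18]; color 2: [7, 14, 17]; color 3: [9, 12, 13]; color 4: [15, 22].

χ(G) = 4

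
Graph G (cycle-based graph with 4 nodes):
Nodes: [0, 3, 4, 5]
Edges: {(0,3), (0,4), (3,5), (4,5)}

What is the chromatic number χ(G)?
χ(G) = 2

Clique number ω(G) = 2 (lower bound: χ ≥ ω).
The graph is bipartite (no odd cycle), so 2 colors suffice: χ(G) = 2.
A valid 2-coloring: color 1: [3, 4]; color 2: [0, 5].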